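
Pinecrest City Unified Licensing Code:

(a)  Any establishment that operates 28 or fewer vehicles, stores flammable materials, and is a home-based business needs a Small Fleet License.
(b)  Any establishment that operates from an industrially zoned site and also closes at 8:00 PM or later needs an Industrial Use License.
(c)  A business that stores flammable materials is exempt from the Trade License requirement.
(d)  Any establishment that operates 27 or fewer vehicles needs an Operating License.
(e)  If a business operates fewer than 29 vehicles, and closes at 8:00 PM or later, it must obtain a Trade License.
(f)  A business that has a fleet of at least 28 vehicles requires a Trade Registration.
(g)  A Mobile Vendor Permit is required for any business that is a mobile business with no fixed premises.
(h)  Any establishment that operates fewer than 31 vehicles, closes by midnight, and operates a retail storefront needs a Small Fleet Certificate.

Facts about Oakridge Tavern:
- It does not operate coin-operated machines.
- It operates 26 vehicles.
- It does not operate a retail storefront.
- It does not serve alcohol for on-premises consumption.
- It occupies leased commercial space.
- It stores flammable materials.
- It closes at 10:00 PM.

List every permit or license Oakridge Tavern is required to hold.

(a) vehicles 26 ≤ 28; stores flammable materials; occupies leased commercial space (not: is a home-based business) → Small Fleet License not required.
(b) occupies leased commercial space (not: operates from an industrially zoned site); closes 10:00 PM, after 8:00 PM → Industrial Use License not required.
(c) stores flammable materials → exempt from Trade License.
(d) vehicles 26 ≤ 27 → Operating License required.
(e) vehicles 26 < 29; closes 10:00 PM, after 8:00 PM → Trade License required.
(f) vehicles 26 < 28 → Trade Registration not required.
(g) occupies leased commercial space (not: is a mobile business with no fixed premises) → Mobile Vendor Permit not required.
(h) vehicles 26 < 31; closes 10:00 PM, at/before midnight; does not operate a retail storefront → Small Fleet Certificate not required.

Operating License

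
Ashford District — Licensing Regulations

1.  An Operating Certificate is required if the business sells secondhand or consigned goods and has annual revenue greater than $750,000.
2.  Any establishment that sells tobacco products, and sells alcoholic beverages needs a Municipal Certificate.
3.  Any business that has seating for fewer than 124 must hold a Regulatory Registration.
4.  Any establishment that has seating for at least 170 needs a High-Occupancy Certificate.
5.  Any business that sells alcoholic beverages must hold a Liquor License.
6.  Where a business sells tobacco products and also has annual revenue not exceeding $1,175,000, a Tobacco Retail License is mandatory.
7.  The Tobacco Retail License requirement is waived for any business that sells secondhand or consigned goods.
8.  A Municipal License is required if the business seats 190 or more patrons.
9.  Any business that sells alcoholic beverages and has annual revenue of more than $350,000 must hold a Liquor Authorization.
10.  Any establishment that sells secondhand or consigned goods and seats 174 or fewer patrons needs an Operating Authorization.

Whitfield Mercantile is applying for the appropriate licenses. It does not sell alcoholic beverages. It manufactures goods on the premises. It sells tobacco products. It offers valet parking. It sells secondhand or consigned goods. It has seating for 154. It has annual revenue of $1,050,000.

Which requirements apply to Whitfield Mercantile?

1. sells secondhand or consigned goods; revenue $1,050,000 > $750,000 → Operating Certificate required.
2. sells tobacco products; does not sell alcoholic beverages → Municipal Certificate not required.
3. seating 154 ≥ 124 → Regulatory Registration not required.
4. seating 154 < 170 → High-Occupancy Certificate not required.
5. does not sell alcoholic beverages → Liquor License not required.
6. sells tobacco products; revenue $1,050,000 ≤ $1,175,000 → Tobacco Retail License required.
7. sells secondhand or consigned goods → exempt from Tobacco Retail License.
8. seating 154 < 190 → Municipal License not required.
9. does not sell alcoholic beverages; revenue $1,050,000 > $350,000 → Liquor Authorization not required.
10. sells secondhand or consigned goods; seating 154 ≤ 174 → Operating Authorization required.

Operating Authorization, Operating Certificate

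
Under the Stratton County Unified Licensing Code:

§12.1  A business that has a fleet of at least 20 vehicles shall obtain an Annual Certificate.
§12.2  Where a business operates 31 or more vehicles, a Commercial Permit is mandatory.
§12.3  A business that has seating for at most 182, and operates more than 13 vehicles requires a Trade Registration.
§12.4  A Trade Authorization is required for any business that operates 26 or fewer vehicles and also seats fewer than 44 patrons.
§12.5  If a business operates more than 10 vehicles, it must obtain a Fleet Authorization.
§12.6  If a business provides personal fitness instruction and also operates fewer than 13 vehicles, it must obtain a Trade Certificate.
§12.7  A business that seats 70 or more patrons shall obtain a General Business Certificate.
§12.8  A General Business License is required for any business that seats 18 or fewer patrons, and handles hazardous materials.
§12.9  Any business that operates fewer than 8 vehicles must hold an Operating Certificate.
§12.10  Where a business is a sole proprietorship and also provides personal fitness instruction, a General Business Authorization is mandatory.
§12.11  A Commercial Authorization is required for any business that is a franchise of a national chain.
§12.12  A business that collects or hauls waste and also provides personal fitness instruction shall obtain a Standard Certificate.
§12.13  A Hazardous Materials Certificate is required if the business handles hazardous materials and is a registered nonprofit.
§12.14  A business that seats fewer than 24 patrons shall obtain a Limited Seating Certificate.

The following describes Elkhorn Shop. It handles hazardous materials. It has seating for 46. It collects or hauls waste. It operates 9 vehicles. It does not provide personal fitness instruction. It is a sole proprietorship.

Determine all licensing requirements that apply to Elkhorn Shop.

None

§12.1 vehicles 9 < 20 → Annual Certificate not required.
§12.2 vehicles 9 < 31 → Commercial Permit not required.
§12.3 seating 46 ≤ 182; vehicles 9 ≤ 13 → Trade Registration not required.
§12.4 vehicles 9 ≤ 26; seating 46 ≥ 44 → Trade Authorization not required.
§12.5 vehicles 9 ≤ 10 → Fleet Authorization not required.
§12.6 does not provide personal fitness instruction; vehicles 9 < 13 → Trade Certificate not required.
§12.7 seating 46 < 70 → General Business Certificate not required.
§12.8 seating 46 > 18; handles hazardous materials → General Business License not required.
§12.9 vehicles 9 ≥ 8 → Operating Certificate not required.
§12.10 is a sole proprietorship; does not provide personal fitness instruction → General Business Authorization not required.
§12.11 is a sole proprietorship (not: is a franchise of a national chain) → Commercial Authorization not required.
§12.12 collects or hauls waste; does not provide personal fitness instruction → Standard Certificate not required.
§12.13 handles hazardous materials; is a sole proprietorship (not: is a registered nonprofit) → Hazardous Materials Certificate not required.
§12.14 seating 46 ≥ 24 → Limited Seating Certificate not required.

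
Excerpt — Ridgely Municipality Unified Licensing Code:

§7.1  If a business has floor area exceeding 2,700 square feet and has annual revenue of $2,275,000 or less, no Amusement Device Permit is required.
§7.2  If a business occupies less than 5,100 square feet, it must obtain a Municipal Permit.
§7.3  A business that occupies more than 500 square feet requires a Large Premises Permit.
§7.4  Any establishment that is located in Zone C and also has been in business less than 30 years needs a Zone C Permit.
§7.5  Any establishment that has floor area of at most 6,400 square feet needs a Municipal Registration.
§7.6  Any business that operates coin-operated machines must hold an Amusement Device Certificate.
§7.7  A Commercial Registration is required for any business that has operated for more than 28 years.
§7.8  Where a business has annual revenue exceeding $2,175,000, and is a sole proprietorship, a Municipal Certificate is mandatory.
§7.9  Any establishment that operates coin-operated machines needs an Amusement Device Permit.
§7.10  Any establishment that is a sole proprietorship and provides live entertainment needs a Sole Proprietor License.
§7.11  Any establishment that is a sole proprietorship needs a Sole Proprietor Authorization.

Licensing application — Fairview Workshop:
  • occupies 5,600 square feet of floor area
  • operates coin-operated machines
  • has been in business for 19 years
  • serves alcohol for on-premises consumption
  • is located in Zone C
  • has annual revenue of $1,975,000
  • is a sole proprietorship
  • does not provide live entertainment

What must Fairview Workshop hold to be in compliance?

§7.1 floor area 5,600 square feet > 2,700 square feet; revenue $1,975,000 ≤ $2,275,000 → exempt from Amusement Device Permit.
§7.2 floor area 5,600 square feet ≥ 5,100 square feet → Municipal Permit not required.
§7.3 floor area 5,600 square feet > 500 square feet → Large Premises Permit required.
§7.4 is located in Zone C; years in business 19 < 30 → Zone C Permit required.
§7.5 floor area 5,600 square feet ≤ 6,400 square feet → Municipal Registration required.
§7.6 operates coin-operated machines → Amusement Device Certificate required.
§7.7 years in business 19 ≤ 28 → Commercial Registration not required.
§7.8 revenue $1,975,000 ≤ $2,175,000; is a sole proprietorship → Municipal Certificate not required.
§7.9 operates coin-operated machines → Amusement Device Permit required.
§7.10 is a sole proprietorship; does not provide live entertainment → Sole Proprietor License not required.
§7.11 is a sole proprietorship → Sole Proprietor Authorization required.

Amusement Device Certificate, Large Premises Permit, Municipal Registration, Sole Proprietor Authorization, Zone C Permit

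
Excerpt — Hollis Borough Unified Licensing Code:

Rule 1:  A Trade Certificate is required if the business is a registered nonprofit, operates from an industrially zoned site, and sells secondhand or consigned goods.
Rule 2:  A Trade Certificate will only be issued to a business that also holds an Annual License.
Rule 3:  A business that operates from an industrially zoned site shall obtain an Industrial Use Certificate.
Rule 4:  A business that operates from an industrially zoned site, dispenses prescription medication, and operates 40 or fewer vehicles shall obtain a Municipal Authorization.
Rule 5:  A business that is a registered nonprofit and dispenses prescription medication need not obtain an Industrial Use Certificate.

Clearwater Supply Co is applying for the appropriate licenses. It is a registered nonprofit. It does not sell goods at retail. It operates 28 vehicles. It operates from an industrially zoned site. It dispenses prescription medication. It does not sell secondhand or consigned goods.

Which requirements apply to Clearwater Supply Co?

Rule 1: is a registered nonprofit; operates from an industrially zoned site; does not sell secondhand or consigned goods → Trade Certificate not required.
Rule 2: Trade Certificate is not required → no effect.
Rule 3: operates from an industrially zoned site → Industrial Use Certificate required.
Rule 4: operates from an industrially zoned site; dispenses prescription medication; vehicles 28 ≤ 40 → Municipal Authorization required.
Rule 5: is a registered nonprofit; dispenses prescription medication → exempt from Industrial Use Certificate.

Municipal Authorization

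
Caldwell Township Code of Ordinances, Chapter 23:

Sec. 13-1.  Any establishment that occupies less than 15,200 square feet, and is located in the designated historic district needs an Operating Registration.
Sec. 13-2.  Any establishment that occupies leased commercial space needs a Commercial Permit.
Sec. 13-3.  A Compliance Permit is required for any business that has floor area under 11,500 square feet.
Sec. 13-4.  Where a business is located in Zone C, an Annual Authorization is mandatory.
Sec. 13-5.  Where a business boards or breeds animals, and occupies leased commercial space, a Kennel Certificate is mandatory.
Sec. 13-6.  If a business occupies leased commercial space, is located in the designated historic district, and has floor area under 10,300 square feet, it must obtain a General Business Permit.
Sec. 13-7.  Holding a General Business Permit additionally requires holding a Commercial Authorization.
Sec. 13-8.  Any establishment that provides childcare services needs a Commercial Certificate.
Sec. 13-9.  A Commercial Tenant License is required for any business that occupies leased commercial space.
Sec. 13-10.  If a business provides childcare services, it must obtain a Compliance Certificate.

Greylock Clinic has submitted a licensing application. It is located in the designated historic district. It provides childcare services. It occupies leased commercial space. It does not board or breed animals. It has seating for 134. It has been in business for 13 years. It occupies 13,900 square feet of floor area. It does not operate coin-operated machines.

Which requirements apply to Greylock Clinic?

Commercial Certificate, Commercial Permit, Commercial Tenant License, Compliance Certificate, Operating Registration

Sec. 13-1. floor area 13,900 square feet < 15,200 square feet; is located in the designated historic district → Operating Registration required.
Sec. 13-2. occupies leased commercial space → Commercial Permit required.
Sec. 13-3. floor area 13,900 square feet ≥ 11,500 square feet → Compliance Permit not required.
Sec. 13-4. is located in the designated historic district (not: is located in Zone C) → Annual Authorization not required.
Sec. 13-5. does not board or breed animals; occupies leased commercial space → Kennel Certificate not required.
Sec. 13-6. occupies leased commercial space; is located in the designated historic district; floor area 13,900 square feet ≥ 10,300 square feet → General Business Permit not required.
Sec. 13-7. General Business Permit is not required → no effect.
Sec. 13-8. provides childcare services → Commercial Certificate required.
Sec. 13-9. occupies leased commercial space → Commercial Tenant License required.
Sec. 13-10. provides childcare services → Compliance Certificate required.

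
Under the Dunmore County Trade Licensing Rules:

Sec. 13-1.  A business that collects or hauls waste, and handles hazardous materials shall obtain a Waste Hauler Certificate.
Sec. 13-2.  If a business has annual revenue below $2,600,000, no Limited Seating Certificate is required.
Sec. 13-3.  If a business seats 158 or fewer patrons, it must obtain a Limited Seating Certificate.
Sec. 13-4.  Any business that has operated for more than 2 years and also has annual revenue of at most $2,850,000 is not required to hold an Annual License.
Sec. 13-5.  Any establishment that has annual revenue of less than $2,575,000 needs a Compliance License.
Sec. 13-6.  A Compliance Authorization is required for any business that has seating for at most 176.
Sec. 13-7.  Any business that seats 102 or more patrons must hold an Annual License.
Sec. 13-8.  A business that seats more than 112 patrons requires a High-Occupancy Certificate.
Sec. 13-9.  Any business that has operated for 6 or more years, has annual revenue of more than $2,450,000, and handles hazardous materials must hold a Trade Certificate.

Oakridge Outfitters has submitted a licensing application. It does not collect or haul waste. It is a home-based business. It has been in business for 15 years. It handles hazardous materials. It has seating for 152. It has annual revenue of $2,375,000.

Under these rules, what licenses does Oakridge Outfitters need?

Sec. 13-1. does not collect or haul waste; handles hazardous materials → Waste Hauler Certificate not required.
Sec. 13-2. revenue $2,375,000 < $2,600,000 → exempt from Limited Seating Certificate.
Sec. 13-3. seating 152 ≤ 158 → Limited Seating Certificate required.
Sec. 13-4. years in business 15 > 2; revenue $2,375,000 ≤ $2,850,000 → exempt from Annual License.
Sec. 13-5. revenue $2,375,000 < $2,575,000 → Compliance License required.
Sec. 13-6. seating 152 ≤ 176 → Compliance Authorization required.
Sec. 13-7. seating 152 ≥ 102 → Annual License required.
Sec. 13-8. seating 152 > 112 → High-Occupancy Certificate required.
Sec. 13-9. years in business 15 ≥ 6; revenue $2,375,000 ≤ $2,450,000; handles hazardous materials → Trade Certificate not required.

Compliance Authorization, Compliance License, High-Occupancy Certificate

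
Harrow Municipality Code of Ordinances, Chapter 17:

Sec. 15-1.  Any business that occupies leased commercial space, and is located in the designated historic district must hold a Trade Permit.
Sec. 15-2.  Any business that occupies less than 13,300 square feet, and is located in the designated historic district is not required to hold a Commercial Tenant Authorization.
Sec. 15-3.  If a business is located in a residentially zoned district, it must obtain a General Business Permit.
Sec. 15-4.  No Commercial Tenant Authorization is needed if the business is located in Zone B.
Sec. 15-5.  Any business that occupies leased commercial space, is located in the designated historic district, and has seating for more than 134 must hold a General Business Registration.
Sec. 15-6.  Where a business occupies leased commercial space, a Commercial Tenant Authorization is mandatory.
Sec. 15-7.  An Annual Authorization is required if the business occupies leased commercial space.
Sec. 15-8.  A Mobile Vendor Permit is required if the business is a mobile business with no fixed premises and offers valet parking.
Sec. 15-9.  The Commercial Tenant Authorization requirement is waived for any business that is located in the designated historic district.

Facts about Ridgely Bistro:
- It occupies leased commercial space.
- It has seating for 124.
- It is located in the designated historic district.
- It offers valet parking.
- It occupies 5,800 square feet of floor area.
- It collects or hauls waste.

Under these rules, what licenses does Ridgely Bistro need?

Annual Authorization, Trade Permit

Sec. 15-1. occupies leased commercial space; is located in the designated historic district → Trade Permit required.
Sec. 15-2. floor area 5,800 square feet < 13,300 square feet; is located in the designated historic district → exempt from Commercial Tenant Authorization.
Sec. 15-3. is located in the designated historic district (not: is located in a residentially zoned district) → General Business Permit not required.
Sec. 15-4. is located in the designated historic district (not: is located in Zone B) → Commercial Tenant Authorization exemption does not apply.
Sec. 15-5. occupies leased commercial space; is located in the designated historic district; seating 124 ≤ 134 → General Business Registration not required.
Sec. 15-6. occupies leased commercial space → Commercial Tenant Authorization required.
Sec. 15-7. occupies leased commercial space → Annual Authorization required.
Sec. 15-8. occupies leased commercial space (not: is a mobile business with no fixed premises); offers valet parking → Mobile Vendor Permit not required.
Sec. 15-9. is located in the designated historic district → exempt from Commercial Tenant Authorization.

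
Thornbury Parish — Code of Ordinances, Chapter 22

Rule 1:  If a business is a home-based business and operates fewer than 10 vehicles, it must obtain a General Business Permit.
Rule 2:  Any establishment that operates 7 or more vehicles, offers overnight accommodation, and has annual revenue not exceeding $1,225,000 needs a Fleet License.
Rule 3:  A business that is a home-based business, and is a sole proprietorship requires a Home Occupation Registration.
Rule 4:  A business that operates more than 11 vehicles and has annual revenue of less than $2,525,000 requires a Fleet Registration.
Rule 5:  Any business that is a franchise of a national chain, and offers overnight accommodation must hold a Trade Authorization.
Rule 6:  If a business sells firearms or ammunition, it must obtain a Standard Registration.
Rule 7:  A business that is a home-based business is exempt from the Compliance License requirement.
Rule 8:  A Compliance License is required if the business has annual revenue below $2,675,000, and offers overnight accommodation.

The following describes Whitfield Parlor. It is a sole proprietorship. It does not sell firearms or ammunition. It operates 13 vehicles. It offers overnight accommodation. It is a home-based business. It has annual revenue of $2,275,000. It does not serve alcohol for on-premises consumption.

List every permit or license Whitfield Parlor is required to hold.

Rule 1: is a home-based business; vehicles 13 ≥ 10 → General Business Permit not required.
Rule 2: vehicles 13 ≥ 7; offers overnight accommodation; revenue $2,275,000 > $1,225,000 → Fleet License not required.
Rule 3: is a home-based business; is a sole proprietorship → Home Occupation Registration required.
Rule 4: vehicles 13 > 11; revenue $2,275,000 < $2,525,000 → Fleet Registration required.
Rule 5: is a sole proprietorship (not: is a franchise of a national chain); offers overnight accommodation → Trade Authorization not required.
Rule 6: does not sell firearms or ammunition → Standard Registration not required.
Rule 7: is a home-based business → exempt from Compliance License.
Rule 8: revenue $2,275,000 < $2,675,000; offers overnight accommodation → Compliance License required.

Fleet Registration, Home Occupation Registration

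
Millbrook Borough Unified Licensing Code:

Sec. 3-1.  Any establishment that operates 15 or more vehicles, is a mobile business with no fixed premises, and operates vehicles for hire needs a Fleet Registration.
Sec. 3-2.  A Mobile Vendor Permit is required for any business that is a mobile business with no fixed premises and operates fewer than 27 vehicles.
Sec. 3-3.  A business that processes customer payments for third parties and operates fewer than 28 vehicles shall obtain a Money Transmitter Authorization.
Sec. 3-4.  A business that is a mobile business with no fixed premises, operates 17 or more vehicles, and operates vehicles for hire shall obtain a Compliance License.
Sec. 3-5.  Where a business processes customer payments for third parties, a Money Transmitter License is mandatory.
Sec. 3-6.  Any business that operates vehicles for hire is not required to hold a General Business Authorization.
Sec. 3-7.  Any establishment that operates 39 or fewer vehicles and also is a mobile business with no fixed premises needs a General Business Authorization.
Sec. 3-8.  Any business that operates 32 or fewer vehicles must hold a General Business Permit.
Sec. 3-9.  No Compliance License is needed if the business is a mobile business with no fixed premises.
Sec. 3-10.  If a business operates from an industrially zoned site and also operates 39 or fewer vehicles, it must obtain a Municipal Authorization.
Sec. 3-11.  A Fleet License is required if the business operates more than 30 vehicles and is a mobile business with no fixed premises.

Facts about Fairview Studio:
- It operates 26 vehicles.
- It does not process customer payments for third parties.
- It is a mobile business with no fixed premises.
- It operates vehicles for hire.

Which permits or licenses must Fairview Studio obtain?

Sec. 3-1. vehicles 26 ≥ 15; is a mobile business with no fixed premises; operates vehicles for hire → Fleet Registration required.
Sec. 3-2. is a mobile business with no fixed premises; vehicles 26 < 27 → Mobile Vendor Permit required.
Sec. 3-3. does not process customer payments for third parties; vehicles 26 < 28 → Money Transmitter Authorization not required.
Sec. 3-4. is a mobile business with no fixed premises; vehicles 26 ≥ 17; operates vehicles for hire → Compliance License required.
Sec. 3-5. does not process customer payments for third parties → Money Transmitter License not required.
Sec. 3-6. operates vehicles for hire → exempt from General Business Authorization.
Sec. 3-7. vehicles 26 ≤ 39; is a mobile business with no fixed premises → General Business Authorization required.
Sec. 3-8. vehicles 26 ≤ 32 → General Business Permit required.
Sec. 3-9. is a mobile business with no fixed premises → exempt from Compliance License.
Sec. 3-10. is a mobile business with no fixed premises (not: operates from an industrially zoned site); vehicles 26 ≤ 39 → Municipal Authorization not required.
Sec. 3-11. vehicles 26 ≤ 30; is a mobile business with no fixed premises → Fleet License not required.

Fleet Registration, General Business Permit, Mobile Vendor Permit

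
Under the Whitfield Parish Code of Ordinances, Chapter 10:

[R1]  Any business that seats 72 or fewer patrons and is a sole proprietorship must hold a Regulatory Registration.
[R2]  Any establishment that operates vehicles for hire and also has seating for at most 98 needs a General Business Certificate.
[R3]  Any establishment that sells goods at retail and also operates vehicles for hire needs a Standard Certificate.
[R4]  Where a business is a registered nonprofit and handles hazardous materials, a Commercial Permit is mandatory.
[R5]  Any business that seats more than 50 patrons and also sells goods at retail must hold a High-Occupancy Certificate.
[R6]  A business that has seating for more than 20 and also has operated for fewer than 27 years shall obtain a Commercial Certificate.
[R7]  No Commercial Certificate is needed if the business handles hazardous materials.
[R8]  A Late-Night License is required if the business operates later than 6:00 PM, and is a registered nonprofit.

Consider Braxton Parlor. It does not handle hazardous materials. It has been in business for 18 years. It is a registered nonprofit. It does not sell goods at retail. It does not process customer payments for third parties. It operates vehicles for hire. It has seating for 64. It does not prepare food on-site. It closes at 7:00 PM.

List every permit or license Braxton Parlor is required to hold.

Commercial Certificate, General Business Certificate, Late-Night License

[R1] seating 64 ≤ 72; is a registered nonprofit (not: is a sole proprietorship) → Regulatory Registration not required.
[R2] operates vehicles for hire; seating 64 ≤ 98 → General Business Certificate required.
[R3] does not sell goods at retail; operates vehicles for hire → Standard Certificate not required.
[R4] is a registered nonprofit; does not handle hazardous materials → Commercial Permit not required.
[R5] seating 64 > 50; does not sell goods at retail → High-Occupancy Certificate not required.
[R6] seating 64 > 20; years in business 18 < 27 → Commercial Certificate required.
[R7] does not handle hazardous materials → Commercial Certificate exemption does not apply.
[R8] closes 7:00 PM, after 6:00 PM; is a registered nonprofit → Late-Night License required.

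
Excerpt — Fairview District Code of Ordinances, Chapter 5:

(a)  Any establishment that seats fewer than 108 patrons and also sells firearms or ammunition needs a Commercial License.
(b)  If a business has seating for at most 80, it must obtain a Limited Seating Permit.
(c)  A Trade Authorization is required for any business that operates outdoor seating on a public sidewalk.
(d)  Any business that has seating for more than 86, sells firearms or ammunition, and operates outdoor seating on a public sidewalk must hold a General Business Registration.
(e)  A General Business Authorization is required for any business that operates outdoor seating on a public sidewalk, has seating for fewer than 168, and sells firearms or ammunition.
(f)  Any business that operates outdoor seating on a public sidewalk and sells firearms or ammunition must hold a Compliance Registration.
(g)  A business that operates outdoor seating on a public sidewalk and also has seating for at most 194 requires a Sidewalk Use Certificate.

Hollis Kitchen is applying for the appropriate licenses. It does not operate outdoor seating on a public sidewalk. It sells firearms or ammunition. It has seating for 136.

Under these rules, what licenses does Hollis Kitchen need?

None

(a) seating 136 ≥ 108; sells firearms or ammunition → Commercial License not required.
(b) seating 136 > 80 → Limited Seating Permit not required.
(c) does not operate outdoor seating on a public sidewalk → Trade Authorization not required.
(d) seating 136 > 86; sells firearms or ammunition; does not operate outdoor seating on a public sidewalk → General Business Registration not required.
(e) does not operate outdoor seating on a public sidewalk; seating 136 < 168; sells firearms or ammunition → General Business Authorization not required.
(f) does not operate outdoor seating on a public sidewalk; sells firearms or ammunition → Compliance Registration not required.
(g) does not operate outdoor seating on a public sidewalk; seating 136 ≤ 194 → Sidewalk Use Certificate not required.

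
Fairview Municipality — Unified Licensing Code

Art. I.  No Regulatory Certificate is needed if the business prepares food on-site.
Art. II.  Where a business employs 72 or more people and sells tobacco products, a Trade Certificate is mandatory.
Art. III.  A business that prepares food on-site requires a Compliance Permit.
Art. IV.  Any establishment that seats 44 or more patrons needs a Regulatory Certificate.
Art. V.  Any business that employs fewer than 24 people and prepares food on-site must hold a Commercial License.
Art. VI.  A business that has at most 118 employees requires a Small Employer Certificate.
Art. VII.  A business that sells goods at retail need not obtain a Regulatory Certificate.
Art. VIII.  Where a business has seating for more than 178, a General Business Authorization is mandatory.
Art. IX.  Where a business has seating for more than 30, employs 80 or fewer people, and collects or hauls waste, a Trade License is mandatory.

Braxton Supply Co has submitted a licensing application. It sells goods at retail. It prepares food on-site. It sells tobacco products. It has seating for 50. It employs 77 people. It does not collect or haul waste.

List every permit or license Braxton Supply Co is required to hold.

Art. I. prepares food on-site → exempt from Regulatory Certificate.
Art. II. employees 77 ≥ 72; sells tobacco products → Trade Certificate required.
Art. III. prepares food on-site → Compliance Permit required.
Art. IV. seating 50 ≥ 44 → Regulatory Certificate required.
Art. V. employees 77 ≥ 24; prepares food on-site → Commercial License not required.
Art. VI. employees 77 ≤ 118 → Small Employer Certificate required.
Art. VII. sells goods at retail → exempt from Regulatory Certificate.
Art. VIII. seating 50 ≤ 178 → General Business Authorization not required.
Art. IX. seating 50 > 30; employees 77 ≤ 80; does not collect or haul waste → Trade License not required.

Compliance Permit, Small Employer Certificate, Trade Certificate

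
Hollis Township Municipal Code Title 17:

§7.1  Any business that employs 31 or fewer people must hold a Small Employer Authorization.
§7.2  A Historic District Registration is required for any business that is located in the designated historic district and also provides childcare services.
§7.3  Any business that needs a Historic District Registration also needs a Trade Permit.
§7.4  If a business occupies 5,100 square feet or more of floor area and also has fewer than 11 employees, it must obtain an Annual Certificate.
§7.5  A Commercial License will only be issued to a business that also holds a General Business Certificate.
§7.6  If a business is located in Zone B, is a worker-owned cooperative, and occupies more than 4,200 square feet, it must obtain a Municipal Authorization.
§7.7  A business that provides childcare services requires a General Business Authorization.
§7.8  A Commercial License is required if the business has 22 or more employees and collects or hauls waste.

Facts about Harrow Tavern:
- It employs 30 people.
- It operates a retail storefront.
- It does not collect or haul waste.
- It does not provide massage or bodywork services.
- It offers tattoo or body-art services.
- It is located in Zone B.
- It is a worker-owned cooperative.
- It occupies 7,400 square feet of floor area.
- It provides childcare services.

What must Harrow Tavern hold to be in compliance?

§7.1 employees 30 ≤ 31 → Small Employer Authorization required.
§7.2 is located in Zone B (not: is located in the designated historic district); provides childcare services → Historic District Registration not required.
§7.3 Historic District Registration is not required → no effect.
§7.4 floor area 7,400 square feet ≥ 5,100 square feet; employees 30 ≥ 11 → Annual Certificate not required.
§7.5 Commercial License is not required → no effect.
§7.6 is located in Zone B; is a worker-owned cooperative; floor area 7,400 square feet > 4,200 square feet → Municipal Authorization required.
§7.7 provides childcare services → General Business Authorization required.
§7.8 employees 30 ≥ 22; does not collect or haul waste → Commercial License not required.

General Business Authorization, Municipal Authorization, Small Employer Authorization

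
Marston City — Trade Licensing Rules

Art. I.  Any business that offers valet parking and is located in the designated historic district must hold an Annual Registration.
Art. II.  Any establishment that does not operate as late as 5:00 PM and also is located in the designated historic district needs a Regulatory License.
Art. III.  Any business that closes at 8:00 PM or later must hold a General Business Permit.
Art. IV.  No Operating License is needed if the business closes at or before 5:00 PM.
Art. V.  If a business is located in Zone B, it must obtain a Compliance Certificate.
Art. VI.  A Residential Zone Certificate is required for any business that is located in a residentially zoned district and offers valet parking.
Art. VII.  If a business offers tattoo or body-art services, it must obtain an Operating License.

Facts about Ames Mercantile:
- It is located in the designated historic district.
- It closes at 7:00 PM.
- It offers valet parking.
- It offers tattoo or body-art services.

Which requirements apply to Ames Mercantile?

Annual Registration, Operating License

Art. I. offers valet parking; is located in the designated historic district → Annual Registration required.
Art. II. closes 7:00 PM, after 5:00 PM; is located in the designated historic district → Regulatory License not required.
Art. III. closes 7:00 PM, at/before 8:00 PM → General Business Permit not required.
Art. IV. closes 7:00 PM, after 5:00 PM → Operating License exemption does not apply.
Art. V. is located in the designated historic district (not: is located in Zone B) → Compliance Certificate not required.
Art. VI. is located in the designated historic district (not: is located in a residentially zoned district); offers valet parking → Residential Zone Certificate not required.
Art. VII. offers tattoo or body-art services → Operating License required.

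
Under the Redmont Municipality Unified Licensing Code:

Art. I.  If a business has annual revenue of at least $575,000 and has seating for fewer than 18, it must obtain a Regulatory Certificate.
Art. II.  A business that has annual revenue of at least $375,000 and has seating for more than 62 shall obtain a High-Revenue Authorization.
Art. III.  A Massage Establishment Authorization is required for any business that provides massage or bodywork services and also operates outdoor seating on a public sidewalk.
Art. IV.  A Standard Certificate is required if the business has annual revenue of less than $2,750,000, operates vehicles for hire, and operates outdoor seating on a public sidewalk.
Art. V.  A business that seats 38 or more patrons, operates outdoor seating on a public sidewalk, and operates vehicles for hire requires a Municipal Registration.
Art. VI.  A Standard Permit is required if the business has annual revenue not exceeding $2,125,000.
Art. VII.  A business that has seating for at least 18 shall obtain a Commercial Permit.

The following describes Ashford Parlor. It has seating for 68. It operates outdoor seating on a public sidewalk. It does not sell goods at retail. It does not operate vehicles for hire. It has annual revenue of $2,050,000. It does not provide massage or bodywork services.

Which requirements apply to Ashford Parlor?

Commercial Permit, High-Revenue Authorization, Standard Permit

Art. I. revenue $2,050,000 ≥ $575,000; seating 68 ≥ 18 → Regulatory Certificate not required.
Art. II. revenue $2,050,000 ≥ $375,000; seating 68 > 62 → High-Revenue Authorization required.
Art. III. does not provide massage or bodywork services; operates outdoor seating on a public sidewalk → Massage Establishment Authorization not required.
Art. IV. revenue $2,050,000 < $2,750,000; does not operate vehicles for hire; operates outdoor seating on a public sidewalk → Standard Certificate not required.
Art. V. seating 68 ≥ 38; operates outdoor seating on a public sidewalk; does not operate vehicles for hire → Municipal Registration not required.
Art. VI. revenue $2,050,000 ≤ $2,125,000 → Standard Permit required.
Art. VII. seating 68 ≥ 18 → Commercial Permit required.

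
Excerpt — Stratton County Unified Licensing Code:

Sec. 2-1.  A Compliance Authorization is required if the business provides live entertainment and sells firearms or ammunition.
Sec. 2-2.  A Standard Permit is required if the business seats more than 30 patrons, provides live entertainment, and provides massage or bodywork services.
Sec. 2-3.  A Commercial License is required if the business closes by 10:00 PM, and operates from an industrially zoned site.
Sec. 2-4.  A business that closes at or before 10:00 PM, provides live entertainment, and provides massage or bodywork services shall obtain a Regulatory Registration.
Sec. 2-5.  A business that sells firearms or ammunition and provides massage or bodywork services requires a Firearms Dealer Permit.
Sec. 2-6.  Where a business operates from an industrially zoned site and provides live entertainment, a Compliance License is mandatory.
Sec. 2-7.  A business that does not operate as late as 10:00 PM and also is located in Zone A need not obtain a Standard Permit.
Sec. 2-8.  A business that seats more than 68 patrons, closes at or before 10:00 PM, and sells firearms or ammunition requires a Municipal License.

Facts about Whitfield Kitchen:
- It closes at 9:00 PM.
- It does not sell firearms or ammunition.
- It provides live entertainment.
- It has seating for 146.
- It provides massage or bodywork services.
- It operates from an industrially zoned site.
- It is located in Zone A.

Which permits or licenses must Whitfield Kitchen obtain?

Sec. 2-1. provides live entertainment; does not sell firearms or ammunition → Compliance Authorization not required.
Sec. 2-2. seating 146 > 30; provides live entertainment; provides massage or bodywork services → Standard Permit required.
Sec. 2-3. closes 9:00 PM, at/before 10:00 PM; operates from an industrially zoned site → Commercial License required.
Sec. 2-4. closes 9:00 PM, at/before 10:00 PM; provides live entertainment; provides massage or bodywork services → Regulatory Registration required.
Sec. 2-5. does not sell firearms or ammunition; provides massage or bodywork services → Firearms Dealer Permit not required.
Sec. 2-6. operates from an industrially zoned site; provides live entertainment → Compliance License required.
Sec. 2-7. closes 9:00 PM, at/before 10:00 PM; is located in Zone A → exempt from Standard Permit.
Sec. 2-8. seating 146 > 68; closes 9:00 PM, at/before 10:00 PM; does not sell firearms or ammunition → Municipal License not required.

Commercial License, Compliance License, Regulatory Registration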